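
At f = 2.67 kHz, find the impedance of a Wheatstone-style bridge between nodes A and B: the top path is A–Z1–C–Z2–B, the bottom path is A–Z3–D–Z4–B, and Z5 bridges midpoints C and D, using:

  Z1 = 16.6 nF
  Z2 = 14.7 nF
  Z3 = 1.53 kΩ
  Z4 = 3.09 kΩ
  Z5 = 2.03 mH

Step 1 — Angular frequency: ω = 2π·f = 2π·2670 = 1.678e+04 rad/s.
Step 2 — Component impedances:
  Z1: Z = 1/(jωC) = -j/(ω·C) = 0 - j3591 Ω
  Z2: Z = 1/(jωC) = -j/(ω·C) = 0 - j4055 Ω
  Z3: Z = R = 1530 Ω
  Z4: Z = R = 3090 Ω
  Z5: Z = jωL = j·1.678e+04·0.00203 = 0 + j34.06 Ω
Step 3 — Bridge requires nodal analysis (the Z5 bridge couples midpoints C and D, so the two paths cannot be reduced to a simple series/parallel combination). Setting node B to ground and injecting 1 A at node A, the 3-node admittance system at A, C, D solves to V_A = Z_AB = 3248 - j2040 Ω = 3836∠-32.1° Ω.

Z = 3248 - j2040 Ω = 3836∠-32.1° Ω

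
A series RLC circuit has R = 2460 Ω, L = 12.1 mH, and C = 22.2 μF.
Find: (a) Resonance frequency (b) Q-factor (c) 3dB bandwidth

Step 1 — Resonance: ω₀ = 1/√(LC) = 1/√(0.0121·2.22e-05) = 1929 rad/s.
Step 2 — f₀ = ω₀/(2π) = 307.1 Hz.
Step 3 — Series Q: Q = ω₀L/R = 1929·0.0121/2460 = 0.00949.
Step 4 — Bandwidth: Δω = ω₀/Q = 2.033e+05 rad/s; BW = Δω/(2π) = 3.236e+04 Hz.

(a) f₀ = 307.1 Hz  (b) Q = 0.00949  (c) BW = 3.236e+04 Hz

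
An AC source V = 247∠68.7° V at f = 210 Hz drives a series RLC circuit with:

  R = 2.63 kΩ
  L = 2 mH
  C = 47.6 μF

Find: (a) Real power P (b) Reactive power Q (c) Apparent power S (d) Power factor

Step 1 — Angular frequency: ω = 2π·f = 2π·210 = 1319 rad/s.
Step 2 — Component impedances:
  R: Z = R = 2630 Ω
  L: Z = jωL = j·1319·0.002 = 0 + j2.639 Ω
  C: Z = 1/(jωC) = -j/(ω·C) = 0 - j15.92 Ω
Step 3 — Series combination: Z_total = R + L + C = 2630 - j13.28 Ω = 2630∠-0.3° Ω.
Step 4 — Source phasor: V = 247∠68.7° V = 89.72 + j230.1 V.
Step 5 — Current: I = V / Z = 0.03367 + j0.08767 A = 0.09392∠69.0° A.
Step 6 — Complex power: S = V·I* = 23.2 - j0.1172 VA.
Step 7 — Real power: P = Re(S) = 23.2 W.
Step 8 — Reactive power: Q = Im(S) = -0.1172 VAR.
Step 9 — Apparent power: |S| = 23.2 VA.
Step 10 — Power factor: PF = P/|S| = 1 (leading).

(a) P = 23.2 W  (b) Q = -0.1172 VAR  (c) S = 23.2 VA  (d) PF = 1 (leading)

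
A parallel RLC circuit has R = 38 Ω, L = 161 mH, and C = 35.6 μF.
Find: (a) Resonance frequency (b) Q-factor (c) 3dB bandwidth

Step 1 — Resonance: ω₀ = 1/√(LC) = 1/√(0.161·3.56e-05) = 417.7 rad/s.
Step 2 — f₀ = ω₀/(2π) = 66.48 Hz.
Step 3 — Parallel Q: Q = R/(ω₀L) = 38/(417.7·0.161) = 0.5651.
Step 4 — Bandwidth: Δω = ω₀/Q = 739.2 rad/s; BW = Δω/(2π) = 117.6 Hz.

(a) f₀ = 66.48 Hz  (b) Q = 0.5651  (c) BW = 117.6 Hz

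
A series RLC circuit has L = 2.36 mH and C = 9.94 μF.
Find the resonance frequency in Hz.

Step 1 — Resonance condition Im(Z)=0 gives ω₀ = 1/√(LC).
Step 2 — ω₀ = 1/√(0.00236·9.94e-06) = 6529 rad/s.
Step 3 — f₀ = ω₀/(2π) = 1039 Hz.

f₀ = 1039 Hz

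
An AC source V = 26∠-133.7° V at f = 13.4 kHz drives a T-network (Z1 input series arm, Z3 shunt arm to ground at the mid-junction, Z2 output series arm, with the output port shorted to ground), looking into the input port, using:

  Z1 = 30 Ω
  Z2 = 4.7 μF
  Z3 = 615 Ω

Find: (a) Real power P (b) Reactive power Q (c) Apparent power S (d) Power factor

Step 1 — Angular frequency: ω = 2π·f = 2π·1.34e+04 = 8.419e+04 rad/s.
Step 2 — Component impedances:
  Z1: Z = R = 30 Ω
  Z2: Z = 1/(jωC) = -j/(ω·C) = 0 - j2.527 Ω
  Z3: Z = R = 615 Ω
Step 3 — With the output port shorted to ground, the output series arm Z2 runs from the junction to ground; the shunt arm Z3 also runs from the junction to ground. They appear in parallel: Z3 || Z2 = 0.01038 - j2.527 Ω.
Step 4 — Series with input arm Z1: Z_in = Z1 + (Z3 || Z2) = 30.01 - j2.527 Ω = 30.12∠-4.8° Ω.
Step 5 — Source phasor: V = 26∠-133.7° V = -17.96 - j18.8 V.
Step 6 — Current: I = V / Z = -0.542 - j0.672 A = 0.8633∠-128.9° A.
Step 7 — Complex power: S = V·I* = 22.37 - j1.883 VA.
Step 8 — Real power: P = Re(S) = 22.37 W.
Step 9 — Reactive power: Q = Im(S) = -1.883 VAR.
Step 10 — Apparent power: |S| = 22.45 VA.
Step 11 — Power factor: PF = P/|S| = 0.9965 (leading).

(a) P = 22.37 W  (b) Q = -1.883 VAR  (c) S = 22.45 VA  (d) PF = 0.9965 (leading)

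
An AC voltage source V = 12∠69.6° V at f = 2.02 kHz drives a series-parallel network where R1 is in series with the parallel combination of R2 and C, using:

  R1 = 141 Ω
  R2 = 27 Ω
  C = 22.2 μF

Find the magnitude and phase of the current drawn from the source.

Step 1 — Angular frequency: ω = 2π·f = 2π·2020 = 1.269e+04 rad/s.
Step 2 — Component impedances:
  R1: Z = R = 141 Ω
  R2: Z = R = 27 Ω
  C: Z = 1/(jωC) = -j/(ω·C) = 0 - j3.549 Ω
Step 3 — Parallel branch: R2 || C = 1/(1/R2 + 1/C) = 0.4586 - j3.489 Ω.
Step 4 — Series with R1: Z_total = R1 + (R2 || C) = 141.5 - j3.489 Ω = 141.5∠-1.4° Ω.
Step 5 — Source phasor: V = 12∠69.6° V = 4.183 + j11.25 V.
Step 6 — Ohm's law: I = V / Z_total = (4.183 + j11.25) / (141.5 - j3.489) = 0.02759 + j0.08019 A.
Step 7 — Convert to polar: |I| = 0.0848 A, ∠I = 71.0°.

I = 0.0848∠71.0° A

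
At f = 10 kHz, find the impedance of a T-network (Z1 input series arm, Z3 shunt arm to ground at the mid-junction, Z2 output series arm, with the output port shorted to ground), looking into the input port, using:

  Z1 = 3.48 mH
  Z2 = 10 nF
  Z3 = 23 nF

Step 1 — Angular frequency: ω = 2π·f = 2π·1e+04 = 6.283e+04 rad/s.
Step 2 — Component impedances:
  Z1: Z = jωL = j·6.283e+04·0.00348 = 0 + j218.7 Ω
  Z2: Z = 1/(jωC) = -j/(ω·C) = 0 - j1592 Ω
  Z3: Z = 1/(jωC) = -j/(ω·C) = 0 - j692 Ω
Step 3 — With the output port shorted to ground, the output series arm Z2 runs from the junction to ground; the shunt arm Z3 also runs from the junction to ground. They appear in parallel: Z3 || Z2 = 0 - j482.3 Ω.
Step 4 — Series with input arm Z1: Z_in = Z1 + (Z3 || Z2) = 0 - j263.6 Ω = 263.6∠-90.0° Ω.

Z = 0 - j263.6 Ω = 263.6∠-90.0° Ω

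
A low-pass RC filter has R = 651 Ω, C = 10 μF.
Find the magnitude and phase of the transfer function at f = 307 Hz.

Step 1 — Angular frequency: ω = 2π·307 = 1929 rad/s.
Step 2 — Transfer function: H(jω) = 1/(1 + jωRC).
Step 3 — Denominator: 1 + jωRC = 1 + j·1929·651·1e-05 = 1 + j12.56.
Step 4 — H = 0.006302 - j0.07913.
Step 5 — Magnitude: |H| = 0.07938 (-22.0 dB); phase: φ = -85.4°.

|H| = 0.07938 (-22.0 dB), φ = -85.4°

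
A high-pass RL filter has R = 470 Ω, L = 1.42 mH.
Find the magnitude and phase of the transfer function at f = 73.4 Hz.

Step 1 — Angular frequency: ω = 2π·73.4 = 461.2 rad/s.
Step 2 — Transfer function: H(jω) = jωL/(R + jωL).
Step 3 — Numerator jωL = j·0.6549; denominator R + jωL = 470 + j0.6549.
Step 4 — H = 1.941e-06 + j0.001393.
Step 5 — Magnitude: |H| = 0.001393 (-57.1 dB); phase: φ = 89.9°.

|H| = 0.001393 (-57.1 dB), φ = 89.9°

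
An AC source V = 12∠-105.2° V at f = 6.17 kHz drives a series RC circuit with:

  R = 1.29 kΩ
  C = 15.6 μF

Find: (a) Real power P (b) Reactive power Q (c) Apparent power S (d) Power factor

Step 1 — Angular frequency: ω = 2π·f = 2π·6170 = 3.877e+04 rad/s.
Step 2 — Component impedances:
  R: Z = R = 1290 Ω
  C: Z = 1/(jωC) = -j/(ω·C) = 0 - j1.654 Ω
Step 3 — Series combination: Z_total = R + C = 1290 - j1.654 Ω = 1290∠-0.1° Ω.
Step 4 — Source phasor: V = 12∠-105.2° V = -3.146 - j11.58 V.
Step 5 — Current: I = V / Z = -0.002427 - j0.00898 A = 0.009302∠-105.1° A.
Step 6 — Complex power: S = V·I* = 0.1116 - j0.0001431 VA.
Step 7 — Real power: P = Re(S) = 0.1116 W.
Step 8 — Reactive power: Q = Im(S) = -0.0001431 VAR.
Step 9 — Apparent power: |S| = 0.1116 VA.
Step 10 — Power factor: PF = P/|S| = 1 (leading).

(a) P = 0.1116 W  (b) Q = -0.0001431 VAR  (c) S = 0.1116 VA  (d) PF = 1 (leading)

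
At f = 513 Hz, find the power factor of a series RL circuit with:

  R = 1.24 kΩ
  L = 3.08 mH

Step 1 — Angular frequency: ω = 2π·f = 2π·513 = 3223 rad/s.
Step 2 — Component impedances:
  R: Z = R = 1240 Ω
  L: Z = jωL = j·3223·0.00308 = 0 + j9.928 Ω
Step 3 — Series combination: Z_total = R + L = 1240 + j9.928 Ω = 1240∠0.5° Ω.
Step 4 — Power factor: PF = cos(φ) = Re(Z)/|Z| = 1240/1240 = 1.
Step 5 — Type: Im(Z) = 9.928 ⇒ lagging (phase φ = 0.5°).

PF = 1 (lagging, φ = 0.5°)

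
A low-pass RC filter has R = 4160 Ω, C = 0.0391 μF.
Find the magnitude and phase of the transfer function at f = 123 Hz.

Step 1 — Angular frequency: ω = 2π·123 = 772.8 rad/s.
Step 2 — Transfer function: H(jω) = 1/(1 + jωRC).
Step 3 — Denominator: 1 + jωRC = 1 + j·772.8·4160·3.91e-08 = 1 + j0.1257.
Step 4 — H = 0.9844 - j0.1238.
Step 5 — Magnitude: |H| = 0.9922 (-0.1 dB); phase: φ = -7.2°.

|H| = 0.9922 (-0.1 dB), φ = -7.2°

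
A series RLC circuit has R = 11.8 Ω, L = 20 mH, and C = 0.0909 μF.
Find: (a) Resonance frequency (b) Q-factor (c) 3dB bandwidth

Step 1 — Resonance condition Im(Z)=0 gives ω₀ = 1/√(LC).
Step 2 — ω₀ = 1/√(0.02·9.09e-08) = 2.345e+04 rad/s.
Step 3 — f₀ = ω₀/(2π) = 3733 Hz.
Step 4 — Series Q: Q = ω₀L/R = 2.345e+04·0.02/11.8 = 39.75.
Step 5 — 3dB bandwidth: Δω = ω₀/Q = 590 rad/s; BW = Δω/(2π) = 93.9 Hz.

(a) f₀ = 3733 Hz  (b) Q = 39.75  (c) BW = 93.9 Hz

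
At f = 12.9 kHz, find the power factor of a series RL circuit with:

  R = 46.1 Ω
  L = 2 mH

Step 1 — Angular frequency: ω = 2π·f = 2π·1.29e+04 = 8.105e+04 rad/s.
Step 2 — Component impedances:
  R: Z = R = 46.1 Ω
  L: Z = jωL = j·8.105e+04·0.002 = 0 + j162.1 Ω
Step 3 — Series combination: Z_total = R + L = 46.1 + j162.1 Ω = 168.5∠74.1° Ω.
Step 4 — Power factor: PF = cos(φ) = Re(Z)/|Z| = 46.1/168.53 = 0.2735.
Step 5 — Type: Im(Z) = 162.1 ⇒ lagging (phase φ = 74.1°).

PF = 0.2735 (lagging, φ = 74.1°)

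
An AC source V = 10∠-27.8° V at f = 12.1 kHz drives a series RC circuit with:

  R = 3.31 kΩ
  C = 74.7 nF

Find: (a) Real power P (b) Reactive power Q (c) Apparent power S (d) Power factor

Step 1 — Angular frequency: ω = 2π·f = 2π·1.21e+04 = 7.603e+04 rad/s.
Step 2 — Component impedances:
  R: Z = R = 3310 Ω
  C: Z = 1/(jωC) = -j/(ω·C) = 0 - j176.1 Ω
Step 3 — Series combination: Z_total = R + C = 3310 - j176.1 Ω = 3315∠-3.0° Ω.
Step 4 — Source phasor: V = 10∠-27.8° V = 8.846 - j4.664 V.
Step 5 — Current: I = V / Z = 0.00274 - j0.001263 A = 0.003017∠-24.8° A.
Step 6 — Complex power: S = V·I* = 0.03013 - j0.001603 VA.
Step 7 — Real power: P = Re(S) = 0.03013 W.
Step 8 — Reactive power: Q = Im(S) = -0.001603 VAR.
Step 9 — Apparent power: |S| = 0.03017 VA.
Step 10 — Power factor: PF = P/|S| = 0.9986 (leading).

(a) P = 0.03013 W  (b) Q = -0.001603 VAR  (c) S = 0.03017 VA  (d) PF = 0.9986 (leading)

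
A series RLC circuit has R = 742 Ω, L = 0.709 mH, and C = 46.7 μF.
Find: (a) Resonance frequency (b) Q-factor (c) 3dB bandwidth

Step 1 — Resonance: ω₀ = 1/√(LC) = 1/√(0.000709·4.67e-05) = 5496 rad/s.
Step 2 — f₀ = ω₀/(2π) = 874.7 Hz.
Step 3 — Series Q: Q = ω₀L/R = 5496·0.000709/742 = 0.005251.
Step 4 — Bandwidth: Δω = ω₀/Q = 1.047e+06 rad/s; BW = Δω/(2π) = 1.666e+05 Hz.

(a) f₀ = 874.7 Hz  (b) Q = 0.005251  (c) BW = 1.666e+05 Hz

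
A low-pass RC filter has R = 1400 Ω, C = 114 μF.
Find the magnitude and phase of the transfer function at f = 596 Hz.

Step 1 — Angular frequency: ω = 2π·596 = 3745 rad/s.
Step 2 — Transfer function: H(jω) = 1/(1 + jωRC).
Step 3 — Denominator: 1 + jωRC = 1 + j·3745·1400·0.000114 = 1 + j597.7.
Step 4 — H = 2.8e-06 - j0.001673.
Step 5 — Magnitude: |H| = 0.001673 (-55.5 dB); phase: φ = -89.9°.

|H| = 0.001673 (-55.5 dB), φ = -89.9°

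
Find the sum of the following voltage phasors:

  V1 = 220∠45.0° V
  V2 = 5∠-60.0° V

Step 1 — Convert each phasor to rectangular form:
  V1 = 220·(cos(45.0°) + j·sin(45.0°)) = 155.6 + j155.6 V
  V2 = 5·(cos(-60.0°) + j·sin(-60.0°)) = 2.5 - j4.33 V
Step 2 — Sum components: V_total = 158.1 + j151.2 V.
Step 3 — Convert to polar: |V_total| = 218.8 V, ∠V_total = 43.7°.

V_total = 218.8∠43.7° V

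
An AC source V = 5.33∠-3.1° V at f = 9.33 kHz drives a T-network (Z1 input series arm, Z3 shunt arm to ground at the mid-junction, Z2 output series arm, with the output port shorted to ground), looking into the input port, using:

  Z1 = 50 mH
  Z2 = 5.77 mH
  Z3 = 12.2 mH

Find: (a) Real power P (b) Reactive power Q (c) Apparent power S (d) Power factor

Step 1 — Angular frequency: ω = 2π·f = 2π·9330 = 5.862e+04 rad/s.
Step 2 — Component impedances:
  Z1: Z = jωL = j·5.862e+04·0.05 = 0 + j2931 Ω
  Z2: Z = jωL = j·5.862e+04·0.00577 = 0 + j338.2 Ω
  Z3: Z = jωL = j·5.862e+04·0.0122 = 0 + j715.2 Ω
Step 3 — With the output port shorted to ground, the output series arm Z2 runs from the junction to ground; the shunt arm Z3 also runs from the junction to ground. They appear in parallel: Z3 || Z2 = 0 + j229.6 Ω.
Step 4 — Series with input arm Z1: Z_in = Z1 + (Z3 || Z2) = 0 + j3161 Ω = 3161∠90.0° Ω.
Step 5 — Source phasor: V = 5.33∠-3.1° V = 5.322 - j0.2882 V.
Step 6 — Current: I = V / Z = -9.119e-05 - j0.001684 A = 0.001686∠-93.1° A.
Step 7 — Complex power: S = V·I* = 0 + j0.008988 VA.
Step 8 — Real power: P = Re(S) = 0 W.
Step 9 — Reactive power: Q = Im(S) = 0.008988 VAR.
Step 10 — Apparent power: |S| = 0.008988 VA.
Step 11 — Power factor: PF = P/|S| = 0 (lagging).

(a) P = 0 W  (b) Q = 0.008988 VAR  (c) S = 0.008988 VA  (d) PF = 0 (lagging)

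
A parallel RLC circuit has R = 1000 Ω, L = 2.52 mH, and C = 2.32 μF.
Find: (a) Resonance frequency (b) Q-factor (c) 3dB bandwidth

Step 1 — Resonance: ω₀ = 1/√(LC) = 1/√(0.00252·2.32e-06) = 1.308e+04 rad/s.
Step 2 — f₀ = ω₀/(2π) = 2081 Hz.
Step 3 — Parallel Q: Q = R/(ω₀L) = 1000/(1.308e+04·0.00252) = 30.34.
Step 4 — Bandwidth: Δω = ω₀/Q = 431 rad/s; BW = Δω/(2π) = 68.6 Hz.

(a) f₀ = 2081 Hz  (b) Q = 30.34  (c) BW = 68.6 Hz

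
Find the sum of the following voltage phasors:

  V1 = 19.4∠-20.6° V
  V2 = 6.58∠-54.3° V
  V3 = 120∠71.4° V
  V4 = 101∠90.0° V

Step 1 — Convert each phasor to rectangular form:
  V1 = 19.4·(cos(-20.6°) + j·sin(-20.6°)) = 18.16 - j6.826 V
  V2 = 6.58·(cos(-54.3°) + j·sin(-54.3°)) = 3.84 - j5.344 V
  V3 = 120·(cos(71.4°) + j·sin(71.4°)) = 38.28 + j113.7 V
  V4 = 101·(cos(90.0°) + j·sin(90.0°)) = 0 + j101 V
Step 2 — Sum components: V_total = 60.27 + j202.6 V.
Step 3 — Convert to polar: |V_total| = 211.3 V, ∠V_total = 73.4°.

V_total = 211.3∠73.4° V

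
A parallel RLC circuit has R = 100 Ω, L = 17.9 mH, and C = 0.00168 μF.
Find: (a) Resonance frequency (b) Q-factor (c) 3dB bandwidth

Step 1 — Resonance: ω₀ = 1/√(LC) = 1/√(0.0179·1.68e-09) = 1.824e+05 rad/s.
Step 2 — f₀ = ω₀/(2π) = 2.902e+04 Hz.
Step 3 — Parallel Q: Q = R/(ω₀L) = 100/(1.824e+05·0.0179) = 0.03064.
Step 4 — Bandwidth: Δω = ω₀/Q = 5.952e+06 rad/s; BW = Δω/(2π) = 9.474e+05 Hz.

(a) f₀ = 2.902e+04 Hz  (b) Q = 0.03064  (c) BW = 9.474e+05 Hz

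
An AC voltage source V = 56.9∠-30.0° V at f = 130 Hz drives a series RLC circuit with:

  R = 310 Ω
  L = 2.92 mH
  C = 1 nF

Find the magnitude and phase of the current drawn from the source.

Step 1 — Angular frequency: ω = 2π·f = 2π·130 = 816.8 rad/s.
Step 2 — Component impedances:
  R: Z = R = 310 Ω
  L: Z = jωL = j·816.8·0.00292 = 0 + j2.385 Ω
  C: Z = 1/(jωC) = -j/(ω·C) = 0 - j1.224e+06 Ω
Step 3 — Series combination: Z_total = R + L + C = 310 - j1.224e+06 Ω = 1.224e+06∠-90.0° Ω.
Step 4 — Source phasor: V = 56.9∠-30.0° V = 49.28 - j28.45 V.
Step 5 — Ohm's law: I = V / Z_total = (49.28 - j28.45) / (310 - j1.224e+06) = 2.325e-05 + j4.024e-05 A.
Step 6 — Convert to polar: |I| = 4.648e-05 A, ∠I = 60.0°.

I = 4.648e-05∠60.0° A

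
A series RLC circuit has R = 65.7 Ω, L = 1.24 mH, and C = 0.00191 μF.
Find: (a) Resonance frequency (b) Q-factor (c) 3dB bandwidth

Step 1 — Resonance: ω₀ = 1/√(LC) = 1/√(0.00124·1.91e-09) = 6.498e+05 rad/s.
Step 2 — f₀ = ω₀/(2π) = 1.034e+05 Hz.
Step 3 — Series Q: Q = ω₀L/R = 6.498e+05·0.00124/65.7 = 12.26.
Step 4 — Bandwidth: Δω = ω₀/Q = 5.298e+04 rad/s; BW = Δω/(2π) = 8433 Hz.

(a) f₀ = 1.034e+05 Hz  (b) Q = 12.26  (c) BW = 8433 Hz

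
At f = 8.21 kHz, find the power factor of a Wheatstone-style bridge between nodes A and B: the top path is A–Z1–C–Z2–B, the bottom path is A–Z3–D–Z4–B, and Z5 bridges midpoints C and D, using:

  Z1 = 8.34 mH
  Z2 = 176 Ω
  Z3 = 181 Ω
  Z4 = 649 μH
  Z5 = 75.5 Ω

Step 1 — Angular frequency: ω = 2π·f = 2π·8210 = 5.158e+04 rad/s.
Step 2 — Component impedances:
  Z1: Z = jωL = j·5.158e+04·0.00834 = 0 + j430.2 Ω
  Z2: Z = R = 176 Ω
  Z3: Z = R = 181 Ω
  Z4: Z = jωL = j·5.158e+04·0.000649 = 0 + j33.48 Ω
  Z5: Z = R = 75.5 Ω
Step 3 — Bridge requires nodal analysis (the Z5 bridge couples midpoints C and D, so the two paths cannot be reduced to a simple series/parallel combination). Setting node B to ground and injecting 1 A at node A, the 3-node admittance system at A, C, D solves to V_A = Z_AB = 146.9 + j88.62 Ω = 171.6∠31.1° Ω.
Step 4 — Power factor: PF = cos(φ) = Re(Z)/|Z| = 146.94/171.59 = 0.8563.
Step 5 — Type: Im(Z) = 88.62 ⇒ lagging (phase φ = 31.1°).

PF = 0.8563 (lagging, φ = 31.1°)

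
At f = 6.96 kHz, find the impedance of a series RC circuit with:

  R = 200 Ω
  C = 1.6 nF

Step 1 — Angular frequency: ω = 2π·f = 2π·6960 = 4.373e+04 rad/s.
Step 2 — Component impedances:
  R: Z = R = 200 Ω
  C: Z = 1/(jωC) = -j/(ω·C) = 0 - j1.429e+04 Ω
Step 3 — Series combination: Z_total = R + C = 200 - j1.429e+04 Ω = 1.429e+04∠-89.2° Ω.

Z = 200 - j1.429e+04 Ω = 1.429e+04∠-89.2° Ω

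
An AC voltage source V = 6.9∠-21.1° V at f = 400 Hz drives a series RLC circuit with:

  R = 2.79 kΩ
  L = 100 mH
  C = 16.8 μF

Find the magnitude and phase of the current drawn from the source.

Step 1 — Angular frequency: ω = 2π·f = 2π·400 = 2513 rad/s.
Step 2 — Component impedances:
  R: Z = R = 2790 Ω
  L: Z = jωL = j·2513·0.1 = 0 + j251.3 Ω
  C: Z = 1/(jωC) = -j/(ω·C) = 0 - j23.68 Ω
Step 3 — Series combination: Z_total = R + L + C = 2790 + j227.6 Ω = 2799∠4.7° Ω.
Step 4 — Source phasor: V = 6.9∠-21.1° V = 6.437 - j2.484 V.
Step 5 — Ohm's law: I = V / Z_total = (6.437 - j2.484) / (2790 + j227.6) = 0.00222 - j0.001071 A.
Step 6 — Convert to polar: |I| = 0.002465 A, ∠I = -25.8°.

I = 0.002465∠-25.8° A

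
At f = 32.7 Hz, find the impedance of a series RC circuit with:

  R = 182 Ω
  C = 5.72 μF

Step 1 — Angular frequency: ω = 2π·f = 2π·32.7 = 205.5 rad/s.
Step 2 — Component impedances:
  R: Z = R = 182 Ω
  C: Z = 1/(jωC) = -j/(ω·C) = 0 - j850.9 Ω
Step 3 — Series combination: Z_total = R + C = 182 - j850.9 Ω = 870.1∠-77.9° Ω.

Z = 182 - j850.9 Ω = 870.1∠-77.9° Ω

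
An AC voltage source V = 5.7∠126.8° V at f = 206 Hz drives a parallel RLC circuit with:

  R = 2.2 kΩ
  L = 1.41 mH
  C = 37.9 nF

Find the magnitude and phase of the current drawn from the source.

Step 1 — Angular frequency: ω = 2π·f = 2π·206 = 1294 rad/s.
Step 2 — Component impedances:
  R: Z = R = 2200 Ω
  L: Z = jωL = j·1294·0.00141 = 0 + j1.825 Ω
  C: Z = 1/(jωC) = -j/(ω·C) = 0 - j2.039e+04 Ω
Step 3 — Parallel combination: 1/Z_total = 1/R + 1/L + 1/C; Z_total = 0.001514 + j1.825 Ω = 1.825∠90.0° Ω.
Step 4 — Source phasor: V = 5.7∠126.8° V = -3.414 + j4.564 V.
Step 5 — Ohm's law: I = V / Z_total = (-3.414 + j4.564) / (0.001514 + j1.825) = 2.499 + j1.873 A.
Step 6 — Convert to polar: |I| = 3.123 A, ∠I = 36.8°.

I = 3.123∠36.8° A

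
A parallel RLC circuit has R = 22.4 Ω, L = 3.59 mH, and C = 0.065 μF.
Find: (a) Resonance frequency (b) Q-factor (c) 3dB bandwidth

Step 1 — Resonance: ω₀ = 1/√(LC) = 1/√(0.00359·6.5e-08) = 6.546e+04 rad/s.
Step 2 — f₀ = ω₀/(2π) = 1.042e+04 Hz.
Step 3 — Parallel Q: Q = R/(ω₀L) = 22.4/(6.546e+04·0.00359) = 0.09531.
Step 4 — Bandwidth: Δω = ω₀/Q = 6.868e+05 rad/s; BW = Δω/(2π) = 1.093e+05 Hz.

(a) f₀ = 1.042e+04 Hz  (b) Q = 0.09531  (c) BW = 1.093e+05 Hz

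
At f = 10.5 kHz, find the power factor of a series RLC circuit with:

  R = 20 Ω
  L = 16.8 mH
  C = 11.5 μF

Step 1 — Angular frequency: ω = 2π·f = 2π·1.05e+04 = 6.597e+04 rad/s.
Step 2 — Component impedances:
  R: Z = R = 20 Ω
  L: Z = jωL = j·6.597e+04·0.0168 = 0 + j1108 Ω
  C: Z = 1/(jωC) = -j/(ω·C) = 0 - j1.318 Ω
Step 3 — Series combination: Z_total = R + L + C = 20 + j1107 Ω = 1107∠89.0° Ω.
Step 4 — Power factor: PF = cos(φ) = Re(Z)/|Z| = 20/1107.2 = 0.01806.
Step 5 — Type: Im(Z) = 1107 ⇒ lagging (phase φ = 89.0°).

PF = 0.01806 (lagging, φ = 89.0°)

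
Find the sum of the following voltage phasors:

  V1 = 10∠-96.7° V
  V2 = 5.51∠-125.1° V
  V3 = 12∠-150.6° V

Step 1 — Convert each phasor to rectangular form:
  V1 = 10·(cos(-96.7°) + j·sin(-96.7°)) = -1.167 - j9.932 V
  V2 = 5.51·(cos(-125.1°) + j·sin(-125.1°)) = -3.168 - j4.508 V
  V3 = 12·(cos(-150.6°) + j·sin(-150.6°)) = -10.45 - j5.891 V
Step 2 — Sum components: V_total = -14.79 - j20.33 V.
Step 3 — Convert to polar: |V_total| = 25.14 V, ∠V_total = -126.0°.

V_total = 25.14∠-126.0° V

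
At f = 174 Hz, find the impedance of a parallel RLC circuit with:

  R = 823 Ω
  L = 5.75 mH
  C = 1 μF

Step 1 — Angular frequency: ω = 2π·f = 2π·174 = 1093 rad/s.
Step 2 — Component impedances:
  R: Z = R = 823 Ω
  L: Z = jωL = j·1093·0.00575 = 0 + j6.286 Ω
  C: Z = 1/(jωC) = -j/(ω·C) = 0 - j914.7 Ω
Step 3 — Parallel combination: 1/Z_total = 1/R + 1/L + 1/C; Z_total = 0.04868 + j6.329 Ω = 6.33∠89.6° Ω.

Z = 0.04868 + j6.329 Ω = 6.33∠89.6° Ω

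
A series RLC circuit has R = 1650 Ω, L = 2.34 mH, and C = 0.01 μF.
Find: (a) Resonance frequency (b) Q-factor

Step 1 — Resonance condition Im(Z)=0 gives ω₀ = 1/√(LC).
Step 2 — ω₀ = 1/√(0.00234·1e-08) = 2.067e+05 rad/s.
Step 3 — f₀ = ω₀/(2π) = 3.29e+04 Hz.
Step 4 — Series Q: Q = ω₀L/R = 2.067e+05·0.00234/1650 = 0.2932.

(a) f₀ = 3.29e+04 Hz  (b) Q = 0.2932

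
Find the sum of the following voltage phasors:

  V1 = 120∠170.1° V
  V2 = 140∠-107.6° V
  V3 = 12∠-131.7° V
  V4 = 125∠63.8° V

Step 1 — Convert each phasor to rectangular form:
  V1 = 120·(cos(170.1°) + j·sin(170.1°)) = -118.2 + j20.63 V
  V2 = 140·(cos(-107.6°) + j·sin(-107.6°)) = -42.33 - j133.4 V
  V3 = 12·(cos(-131.7°) + j·sin(-131.7°)) = -7.983 - j8.96 V
  V4 = 125·(cos(63.8°) + j·sin(63.8°)) = 55.19 + j112.2 V
Step 2 — Sum components: V_total = -113.3 - j9.618 V.
Step 3 — Convert to polar: |V_total| = 113.7 V, ∠V_total = -175.1°.

V_total = 113.7∠-175.1° V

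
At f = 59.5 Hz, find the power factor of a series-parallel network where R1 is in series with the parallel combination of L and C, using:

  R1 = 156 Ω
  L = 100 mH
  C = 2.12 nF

Step 1 — Angular frequency: ω = 2π·f = 2π·59.5 = 373.8 rad/s.
Step 2 — Component impedances:
  R1: Z = R = 156 Ω
  L: Z = jωL = j·373.8·0.1 = 0 + j37.38 Ω
  C: Z = 1/(jωC) = -j/(ω·C) = 0 - j1.262e+06 Ω
Step 3 — Parallel branch: L || C = 1/(1/L + 1/C) = 0 + j37.39 Ω.
Step 4 — Series with R1: Z_total = R1 + (L || C) = 156 + j37.39 Ω = 160.4∠13.5° Ω.
Step 5 — Power factor: PF = cos(φ) = Re(Z)/|Z| = 156/160.417 = 0.9725.
Step 6 — Type: Im(Z) = 37.39 ⇒ lagging (phase φ = 13.5°).

PF = 0.9725 (lagging, φ = 13.5°)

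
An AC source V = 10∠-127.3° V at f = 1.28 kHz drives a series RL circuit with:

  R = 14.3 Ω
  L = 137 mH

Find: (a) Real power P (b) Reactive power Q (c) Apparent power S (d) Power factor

Step 1 — Angular frequency: ω = 2π·f = 2π·1280 = 8042 rad/s.
Step 2 — Component impedances:
  R: Z = R = 14.3 Ω
  L: Z = jωL = j·8042·0.137 = 0 + j1102 Ω
Step 3 — Series combination: Z_total = R + L = 14.3 + j1102 Ω = 1102∠89.3° Ω.
Step 4 — Source phasor: V = 10∠-127.3° V = -6.06 - j7.955 V.
Step 5 — Current: I = V / Z = -0.00729 + j0.005405 A = 0.009075∠143.4° A.
Step 6 — Complex power: S = V·I* = 0.001178 + j0.09074 VA.
Step 7 — Real power: P = Re(S) = 0.001178 W.
Step 8 — Reactive power: Q = Im(S) = 0.09074 VAR.
Step 9 — Apparent power: |S| = 0.09075 VA.
Step 10 — Power factor: PF = P/|S| = 0.01298 (lagging).

(a) P = 0.001178 W  (b) Q = 0.09074 VAR  (c) S = 0.09075 VA  (d) PF = 0.01298 (lagging)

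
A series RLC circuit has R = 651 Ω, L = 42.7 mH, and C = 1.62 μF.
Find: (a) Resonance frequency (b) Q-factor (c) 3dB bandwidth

Step 1 — Resonance condition Im(Z)=0 gives ω₀ = 1/√(LC).
Step 2 — ω₀ = 1/√(0.0427·1.62e-06) = 3802 rad/s.
Step 3 — f₀ = ω₀/(2π) = 605.1 Hz.
Step 4 — Series Q: Q = ω₀L/R = 3802·0.0427/651 = 0.2494.
Step 5 — 3dB bandwidth: Δω = ω₀/Q = 1.525e+04 rad/s; BW = Δω/(2π) = 2426 Hz.

(a) f₀ = 605.1 Hz  (b) Q = 0.2494  (c) BW = 2426 Hz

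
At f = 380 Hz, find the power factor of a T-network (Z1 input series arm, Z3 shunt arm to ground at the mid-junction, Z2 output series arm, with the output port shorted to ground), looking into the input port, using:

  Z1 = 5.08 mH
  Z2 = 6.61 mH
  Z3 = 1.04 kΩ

Step 1 — Angular frequency: ω = 2π·f = 2π·380 = 2388 rad/s.
Step 2 — Component impedances:
  Z1: Z = jωL = j·2388·0.00508 = 0 + j12.13 Ω
  Z2: Z = jωL = j·2388·0.00661 = 0 + j15.78 Ω
  Z3: Z = R = 1040 Ω
Step 3 — With the output port shorted to ground, the output series arm Z2 runs from the junction to ground; the shunt arm Z3 also runs from the junction to ground. They appear in parallel: Z3 || Z2 = 0.2394 + j15.78 Ω.
Step 4 — Series with input arm Z1: Z_in = Z1 + (Z3 || Z2) = 0.2394 + j27.91 Ω = 27.91∠89.5° Ω.
Step 5 — Power factor: PF = cos(φ) = Re(Z)/|Z| = 0.23944/27.909 = 0.008579.
Step 6 — Type: Im(Z) = 27.91 ⇒ lagging (phase φ = 89.5°).

PF = 0.008579 (lagging, φ = 89.5°)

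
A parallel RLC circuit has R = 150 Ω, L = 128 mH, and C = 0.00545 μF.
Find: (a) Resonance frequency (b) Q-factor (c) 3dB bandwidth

Step 1 — Resonance: ω₀ = 1/√(LC) = 1/√(0.128·5.45e-09) = 3.786e+04 rad/s.
Step 2 — f₀ = ω₀/(2π) = 6026 Hz.
Step 3 — Parallel Q: Q = R/(ω₀L) = 150/(3.786e+04·0.128) = 0.03095.
Step 4 — Bandwidth: Δω = ω₀/Q = 1.223e+06 rad/s; BW = Δω/(2π) = 1.947e+05 Hz.

(a) f₀ = 6026 Hz  (b) Q = 0.03095  (c) BW = 1.947e+05 Hz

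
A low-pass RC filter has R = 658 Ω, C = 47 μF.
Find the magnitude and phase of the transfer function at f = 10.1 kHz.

Step 1 — Angular frequency: ω = 2π·1.01e+04 = 6.346e+04 rad/s.
Step 2 — Transfer function: H(jω) = 1/(1 + jωRC).
Step 3 — Denominator: 1 + jωRC = 1 + j·6.346e+04·658·4.7e-05 = 1 + j1963.
Step 4 — H = 2.596e-07 - j0.0005095.
Step 5 — Magnitude: |H| = 0.0005095 (-65.9 dB); phase: φ = -90.0°.

|H| = 0.0005095 (-65.9 dB), φ = -90.0°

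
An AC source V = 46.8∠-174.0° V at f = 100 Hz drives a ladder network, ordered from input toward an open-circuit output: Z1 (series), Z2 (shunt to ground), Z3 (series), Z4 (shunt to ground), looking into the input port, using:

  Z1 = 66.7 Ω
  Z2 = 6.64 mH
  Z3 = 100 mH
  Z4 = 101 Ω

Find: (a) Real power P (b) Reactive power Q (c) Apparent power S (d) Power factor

Step 1 — Angular frequency: ω = 2π·f = 2π·100 = 628.3 rad/s.
Step 2 — Component impedances:
  Z1: Z = R = 66.7 Ω
  Z2: Z = jωL = j·628.3·0.00664 = 0 + j4.172 Ω
  Z3: Z = jωL = j·628.3·0.1 = 0 + j62.83 Ω
  Z4: Z = R = 101 Ω
Step 3 — Ladder network (open output): work backward from the far end, alternating series and parallel combinations. Z_in = 66.82 + j4.093 Ω = 66.94∠3.5° Ω.
Step 4 — Source phasor: V = 46.8∠-174.0° V = -46.54 - j4.892 V.
Step 5 — Current: I = V / Z = -0.6984 - j0.03043 A = 0.6991∠-177.5° A.
Step 6 — Complex power: S = V·I* = 32.66 + j2 VA.
Step 7 — Real power: P = Re(S) = 32.66 W.
Step 8 — Reactive power: Q = Im(S) = 2 VAR.
Step 9 — Apparent power: |S| = 32.72 VA.
Step 10 — Power factor: PF = P/|S| = 0.9981 (lagging).

(a) P = 32.66 W  (b) Q = 2 VAR  (c) S = 32.72 VA  (d) PF = 0.9981 (lagging)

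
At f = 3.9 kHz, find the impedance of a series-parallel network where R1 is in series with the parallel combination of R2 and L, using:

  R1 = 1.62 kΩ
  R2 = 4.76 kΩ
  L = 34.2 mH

Step 1 — Angular frequency: ω = 2π·f = 2π·3900 = 2.45e+04 rad/s.
Step 2 — Component impedances:
  R1: Z = R = 1620 Ω
  R2: Z = R = 4760 Ω
  L: Z = jωL = j·2.45e+04·0.0342 = 0 + j838.1 Ω
Step 3 — Parallel branch: R2 || L = 1/(1/R2 + 1/L) = 143.1 + j812.9 Ω.
Step 4 — Series with R1: Z_total = R1 + (R2 || L) = 1763 + j812.9 Ω = 1941∠24.8° Ω.

Z = 1763 + j812.9 Ω = 1941∠24.8° Ω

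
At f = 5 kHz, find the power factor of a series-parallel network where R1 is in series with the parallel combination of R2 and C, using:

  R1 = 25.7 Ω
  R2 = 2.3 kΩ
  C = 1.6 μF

Step 1 — Angular frequency: ω = 2π·f = 2π·5000 = 3.142e+04 rad/s.
Step 2 — Component impedances:
  R1: Z = R = 25.7 Ω
  R2: Z = R = 2300 Ω
  C: Z = 1/(jωC) = -j/(ω·C) = 0 - j19.89 Ω
Step 3 — Parallel branch: R2 || C = 1/(1/R2 + 1/C) = 0.1721 - j19.89 Ω.
Step 4 — Series with R1: Z_total = R1 + (R2 || C) = 25.87 - j19.89 Ω = 32.64∠-37.6° Ω.
Step 5 — Power factor: PF = cos(φ) = Re(Z)/|Z| = 25.8721/32.6357 = 0.7928.
Step 6 — Type: Im(Z) = -19.89 ⇒ leading (phase φ = -37.6°).

PF = 0.7928 (leading, φ = -37.6°)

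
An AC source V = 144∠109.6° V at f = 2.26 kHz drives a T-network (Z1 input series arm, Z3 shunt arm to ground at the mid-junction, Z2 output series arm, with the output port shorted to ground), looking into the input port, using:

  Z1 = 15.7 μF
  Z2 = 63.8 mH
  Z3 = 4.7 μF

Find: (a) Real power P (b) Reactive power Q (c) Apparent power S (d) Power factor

Step 1 — Angular frequency: ω = 2π·f = 2π·2260 = 1.42e+04 rad/s.
Step 2 — Component impedances:
  Z1: Z = 1/(jωC) = -j/(ω·C) = 0 - j4.486 Ω
  Z2: Z = jωL = j·1.42e+04·0.0638 = 0 + j906 Ω
  Z3: Z = 1/(jωC) = -j/(ω·C) = 0 - j14.98 Ω
Step 3 — With the output port shorted to ground, the output series arm Z2 runs from the junction to ground; the shunt arm Z3 also runs from the junction to ground. They appear in parallel: Z3 || Z2 = 0 - j15.24 Ω.
Step 4 — Series with input arm Z1: Z_in = Z1 + (Z3 || Z2) = 0 - j19.72 Ω = 19.72∠-90.0° Ω.
Step 5 — Source phasor: V = 144∠109.6° V = -48.31 + j135.7 V.
Step 6 — Current: I = V / Z = -6.879 - j2.449 A = 7.302∠-160.4° A.
Step 7 — Complex power: S = V·I* = 0 - j1051 VA.
Step 8 — Real power: P = Re(S) = 0 W.
Step 9 — Reactive power: Q = Im(S) = -1051 VAR.
Step 10 — Apparent power: |S| = 1051 VA.
Step 11 — Power factor: PF = P/|S| = 0 (leading).

(a) P = 0 W  (b) Q = -1051 VAR  (c) S = 1051 VA  (d) PF = 0 (leading)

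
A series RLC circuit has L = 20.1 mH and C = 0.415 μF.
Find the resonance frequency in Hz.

Step 1 — Resonance condition Im(Z)=0 gives ω₀ = 1/√(LC).
Step 2 — ω₀ = 1/√(0.0201·4.15e-07) = 1.095e+04 rad/s.
Step 3 — f₀ = ω₀/(2π) = 1743 Hz.

f₀ = 1743 Hz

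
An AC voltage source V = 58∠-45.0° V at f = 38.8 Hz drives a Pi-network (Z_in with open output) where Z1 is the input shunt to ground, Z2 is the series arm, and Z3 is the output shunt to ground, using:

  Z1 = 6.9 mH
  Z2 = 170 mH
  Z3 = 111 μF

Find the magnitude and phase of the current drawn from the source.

Step 1 — Angular frequency: ω = 2π·f = 2π·38.8 = 243.8 rad/s.
Step 2 — Component impedances:
  Z1: Z = jωL = j·243.8·0.0069 = 0 + j1.682 Ω
  Z2: Z = jωL = j·243.8·0.17 = 0 + j41.44 Ω
  Z3: Z = 1/(jωC) = -j/(ω·C) = 0 - j36.95 Ω
Step 3 — With open output, the series arm Z2 and the output shunt Z3 appear in series to ground: Z2 + Z3 = 0 + j4.49 Ω.
Step 4 — Parallel with input shunt Z1: Z_in = Z1 || (Z2 + Z3) = 0 + j1.224 Ω = 1.224∠90.0° Ω.
Step 5 — Source phasor: V = 58∠-45.0° V = 41.01 - j41.01 V.
Step 6 — Ohm's law: I = V / Z_total = (41.01 - j41.01) / (0 + j1.224) = -33.52 - j33.52 A.
Step 7 — Convert to polar: |I| = 47.4 A, ∠I = -135.0°.

I = 47.4∠-135.0° A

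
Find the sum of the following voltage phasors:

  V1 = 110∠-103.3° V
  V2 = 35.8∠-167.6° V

Step 1 — Convert each phasor to rectangular form:
  V1 = 110·(cos(-103.3°) + j·sin(-103.3°)) = -25.31 - j107 V
  V2 = 35.8·(cos(-167.6°) + j·sin(-167.6°)) = -34.96 - j7.688 V
Step 2 — Sum components: V_total = -60.27 - j114.7 V.
Step 3 — Convert to polar: |V_total| = 129.6 V, ∠V_total = -117.7°.

V_total = 129.6∠-117.7° V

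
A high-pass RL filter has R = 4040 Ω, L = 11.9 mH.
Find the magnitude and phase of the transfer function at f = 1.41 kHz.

Step 1 — Angular frequency: ω = 2π·1410 = 8859 rad/s.
Step 2 — Transfer function: H(jω) = jωL/(R + jωL).
Step 3 — Numerator jωL = j·105.4; denominator R + jωL = 4040 + j105.4.
Step 4 — H = 0.0006805 + j0.02608.
Step 5 — Magnitude: |H| = 0.02609 (-31.7 dB); phase: φ = 88.5°.

|H| = 0.02609 (-31.7 dB), φ = 88.5°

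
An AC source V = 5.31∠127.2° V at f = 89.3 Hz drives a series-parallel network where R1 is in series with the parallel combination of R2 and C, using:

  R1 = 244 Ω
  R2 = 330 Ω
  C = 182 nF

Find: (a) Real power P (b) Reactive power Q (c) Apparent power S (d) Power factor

Step 1 — Angular frequency: ω = 2π·f = 2π·89.3 = 561.1 rad/s.
Step 2 — Component impedances:
  R1: Z = R = 244 Ω
  R2: Z = R = 330 Ω
  C: Z = 1/(jωC) = -j/(ω·C) = 0 - j9793 Ω
Step 3 — Parallel branch: R2 || C = 1/(1/R2 + 1/C) = 329.6 - j11.11 Ω.
Step 4 — Series with R1: Z_total = R1 + (R2 || C) = 573.6 - j11.11 Ω = 573.7∠-1.1° Ω.
Step 5 — Source phasor: V = 5.31∠127.2° V = -3.21 + j4.23 V.
Step 6 — Current: I = V / Z = -0.005737 + j0.007262 A = 0.009255∠128.3° A.
Step 7 — Complex power: S = V·I* = 0.04914 - j0.0009515 VA.
Step 8 — Real power: P = Re(S) = 0.04914 W.
Step 9 — Reactive power: Q = Im(S) = -0.0009515 VAR.
Step 10 — Apparent power: |S| = 0.04914 VA.
Step 11 — Power factor: PF = P/|S| = 0.9998 (leading).

(a) P = 0.04914 W  (b) Q = -0.0009515 VAR  (c) S = 0.04914 VA  (d) PF = 0.9998 (leading)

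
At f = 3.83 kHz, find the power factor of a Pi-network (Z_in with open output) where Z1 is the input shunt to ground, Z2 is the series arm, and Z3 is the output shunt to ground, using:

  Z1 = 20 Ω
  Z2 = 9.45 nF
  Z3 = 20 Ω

Step 1 — Angular frequency: ω = 2π·f = 2π·3830 = 2.406e+04 rad/s.
Step 2 — Component impedances:
  Z1: Z = R = 20 Ω
  Z2: Z = 1/(jωC) = -j/(ω·C) = 0 - j4397 Ω
  Z3: Z = R = 20 Ω
Step 3 — With open output, the series arm Z2 and the output shunt Z3 appear in series to ground: Z2 + Z3 = 20 - j4397 Ω.
Step 4 — Parallel with input shunt Z1: Z_in = Z1 || (Z2 + Z3) = 20 - j0.09096 Ω = 20∠-0.3° Ω.
Step 5 — Power factor: PF = cos(φ) = Re(Z)/|Z| = 20/20 = 1.
Step 6 — Type: Im(Z) = -0.09096 ⇒ leading (phase φ = -0.3°).

PF = 1 (leading, φ = -0.3°)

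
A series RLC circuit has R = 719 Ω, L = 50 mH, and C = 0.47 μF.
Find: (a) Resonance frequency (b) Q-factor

Step 1 — Resonance condition Im(Z)=0 gives ω₀ = 1/√(LC).
Step 2 — ω₀ = 1/√(0.05·4.7e-07) = 6523 rad/s.
Step 3 — f₀ = ω₀/(2π) = 1038 Hz.
Step 4 — Series Q: Q = ω₀L/R = 6523·0.05/719 = 0.4536.

(a) f₀ = 1038 Hz  (b) Q = 0.4536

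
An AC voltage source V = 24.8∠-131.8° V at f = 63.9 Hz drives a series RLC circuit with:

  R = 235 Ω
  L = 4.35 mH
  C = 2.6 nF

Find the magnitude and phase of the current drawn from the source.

Step 1 — Angular frequency: ω = 2π·f = 2π·63.9 = 401.5 rad/s.
Step 2 — Component impedances:
  R: Z = R = 235 Ω
  L: Z = jωL = j·401.5·0.00435 = 0 + j1.747 Ω
  C: Z = 1/(jωC) = -j/(ω·C) = 0 - j9.58e+05 Ω
Step 3 — Series combination: Z_total = R + L + C = 235 - j9.58e+05 Ω = 9.58e+05∠-90.0° Ω.
Step 4 — Source phasor: V = 24.8∠-131.8° V = -16.53 - j18.49 V.
Step 5 — Ohm's law: I = V / Z_total = (-16.53 - j18.49) / (235 - j9.58e+05) = 1.93e-05 - j1.726e-05 A.
Step 6 — Convert to polar: |I| = 2.589e-05 A, ∠I = -41.8°.

I = 2.589e-05∠-41.8° A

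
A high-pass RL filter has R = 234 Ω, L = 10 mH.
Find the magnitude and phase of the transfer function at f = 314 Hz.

Step 1 — Angular frequency: ω = 2π·314 = 1973 rad/s.
Step 2 — Transfer function: H(jω) = jωL/(R + jωL).
Step 3 — Numerator jωL = j·19.73; denominator R + jωL = 234 + j19.73.
Step 4 — H = 0.007058 + j0.08372.
Step 5 — Magnitude: |H| = 0.08401 (-21.5 dB); phase: φ = 85.2°.

|H| = 0.08401 (-21.5 dB), φ = 85.2°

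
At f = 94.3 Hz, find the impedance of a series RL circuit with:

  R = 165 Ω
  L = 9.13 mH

Step 1 — Angular frequency: ω = 2π·f = 2π·94.3 = 592.5 rad/s.
Step 2 — Component impedances:
  R: Z = R = 165 Ω
  L: Z = jωL = j·592.5·0.00913 = 0 + j5.41 Ω
Step 3 — Series combination: Z_total = R + L = 165 + j5.41 Ω = 165.1∠1.9° Ω.

Z = 165 + j5.41 Ω = 165.1∠1.9° Ω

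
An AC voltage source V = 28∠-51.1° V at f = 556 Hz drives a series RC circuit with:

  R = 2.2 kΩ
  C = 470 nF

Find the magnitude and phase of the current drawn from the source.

Step 1 — Angular frequency: ω = 2π·f = 2π·556 = 3493 rad/s.
Step 2 — Component impedances:
  R: Z = R = 2200 Ω
  C: Z = 1/(jωC) = -j/(ω·C) = 0 - j609 Ω
Step 3 — Series combination: Z_total = R + C = 2200 - j609 Ω = 2283∠-15.5° Ω.
Step 4 — Source phasor: V = 28∠-51.1° V = 17.58 - j21.79 V.
Step 5 — Ohm's law: I = V / Z_total = (17.58 - j21.79) / (2200 - j609) = 0.00997 - j0.007145 A.
Step 6 — Convert to polar: |I| = 0.01227 A, ∠I = -35.6°.

I = 0.01227∠-35.6° A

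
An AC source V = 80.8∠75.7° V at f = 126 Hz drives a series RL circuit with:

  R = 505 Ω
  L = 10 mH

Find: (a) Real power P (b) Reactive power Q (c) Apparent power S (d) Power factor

Step 1 — Angular frequency: ω = 2π·f = 2π·126 = 791.7 rad/s.
Step 2 — Component impedances:
  R: Z = R = 505 Ω
  L: Z = jωL = j·791.7·0.01 = 0 + j7.917 Ω
Step 3 — Series combination: Z_total = R + L = 505 + j7.917 Ω = 505.1∠0.9° Ω.
Step 4 — Source phasor: V = 80.8∠75.7° V = 19.96 + j78.3 V.
Step 5 — Current: I = V / Z = 0.04194 + j0.1544 A = 0.16∠74.8° A.
Step 6 — Complex power: S = V·I* = 12.92 + j0.2026 VA.
Step 7 — Real power: P = Re(S) = 12.92 W.
Step 8 — Reactive power: Q = Im(S) = 0.2026 VAR.
Step 9 — Apparent power: |S| = 12.93 VA.
Step 10 — Power factor: PF = P/|S| = 0.9999 (lagging).

(a) P = 12.92 W  (b) Q = 0.2026 VAR  (c) S = 12.93 VA  (d) PF = 0.9999 (lagging)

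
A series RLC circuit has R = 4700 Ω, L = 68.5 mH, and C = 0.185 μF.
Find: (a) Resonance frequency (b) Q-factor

Step 1 — Resonance condition Im(Z)=0 gives ω₀ = 1/√(LC).
Step 2 — ω₀ = 1/√(0.0685·1.85e-07) = 8883 rad/s.
Step 3 — f₀ = ω₀/(2π) = 1414 Hz.
Step 4 — Series Q: Q = ω₀L/R = 8883·0.0685/4700 = 0.1295.

(a) f₀ = 1414 Hz  (b) Q = 0.1295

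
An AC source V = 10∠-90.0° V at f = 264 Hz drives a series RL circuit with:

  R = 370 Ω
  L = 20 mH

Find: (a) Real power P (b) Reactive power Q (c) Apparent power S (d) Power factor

Step 1 — Angular frequency: ω = 2π·f = 2π·264 = 1659 rad/s.
Step 2 — Component impedances:
  R: Z = R = 370 Ω
  L: Z = jωL = j·1659·0.02 = 0 + j33.18 Ω
Step 3 — Series combination: Z_total = R + L = 370 + j33.18 Ω = 371.5∠5.1° Ω.
Step 4 — Source phasor: V = 10∠-90.0° V = 0 - j10 V.
Step 5 — Current: I = V / Z = -0.002404 - j0.02681 A = 0.02692∠-95.1° A.
Step 6 — Complex power: S = V·I* = 0.2681 + j0.02404 VA.
Step 7 — Real power: P = Re(S) = 0.2681 W.
Step 8 — Reactive power: Q = Im(S) = 0.02404 VAR.
Step 9 — Apparent power: |S| = 0.2692 VA.
Step 10 — Power factor: PF = P/|S| = 0.996 (lagging).

(a) P = 0.2681 W  (b) Q = 0.02404 VAR  (c) S = 0.2692 VA  (d) PF = 0.996 (lagging)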